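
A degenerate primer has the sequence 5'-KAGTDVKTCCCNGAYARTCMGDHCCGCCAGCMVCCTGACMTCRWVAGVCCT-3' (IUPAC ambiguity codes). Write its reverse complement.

5′-AGGBCTBWYGAKGTCAGGBKGCTGGCGGDHCKGAYTRTCNGGGAMBHACTM-3′

Standard pairs A↔T, G↔C; ambiguity codes pair R↔Y, M↔K, W↔W, D↔H, V↔B, N↔N. Complement (MTCAHBMAGGGNCTRTYAGKCHDGGCGGTCGKBGGACTGKAGYWBTCBGGA), then reverse for 5'→3'.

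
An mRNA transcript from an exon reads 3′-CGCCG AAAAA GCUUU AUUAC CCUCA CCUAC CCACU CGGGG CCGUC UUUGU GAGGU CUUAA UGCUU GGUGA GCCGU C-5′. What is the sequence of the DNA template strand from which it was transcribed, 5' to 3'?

Written 5'→3' the mRNA is CUGCCGAGUGGUUCGUAAUUCUGGAGUGUUUCUGCCGGGGCUCACCCAUCCACUCCCAUUAUUUCGAAAAAGCCGC, so the coding DNA strand is CTGCCGAGTGGTTCGTAATTCTGGAGTGTTTCTGCCGGGGCTCACCCATCCACTCCCATTATTTCGAAAAAGCCGC. The template is its reverse complement.

5′-GCGGCTTTTTCGAAATAATGGGAGTGGATGGGTGAGCCCCGGCAGAAACACTCCAGAATTACGAACCACTCGGCAG-3′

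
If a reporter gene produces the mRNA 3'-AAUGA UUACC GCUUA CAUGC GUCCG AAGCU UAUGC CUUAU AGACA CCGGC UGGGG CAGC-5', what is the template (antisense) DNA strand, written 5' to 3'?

5'-TTACTAATGGCGAATGTACGCAGGCTTCGAATACGGAATATCTGTGGCCGACCCCGTCG-3'

Written 5'→3' the mRNA is CGACGGGGUCGGCCACAGAUAUUCCGUAUUCGAAGCCUGCGUACAUUCGCCAUUAGUAA, so the coding DNA strand is CGACGGGGTCGGCCACAGATATTCCGTATTCGAAGCCTGCGTACATTCGCCATTAGTAA. The template is its reverse complement.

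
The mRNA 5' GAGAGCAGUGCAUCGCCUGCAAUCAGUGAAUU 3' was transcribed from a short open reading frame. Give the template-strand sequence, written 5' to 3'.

Replace U with T to get the coding DNA strand: GAGAGCAGTGCATCGCCTGCAATCAGTGAATT. The template strand is its reverse complement (complement CTCTCGTCACGTAGCGGACGTTAGTCACTTAA, then reverse).

5'-AATTCACTGATTGCAGGCGATGCACTGCTCTC-3'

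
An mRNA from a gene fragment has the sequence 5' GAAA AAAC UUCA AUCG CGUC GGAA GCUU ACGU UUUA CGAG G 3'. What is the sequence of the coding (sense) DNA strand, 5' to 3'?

The coding DNA strand has the same 5'→3' sequence as the mRNA with U replaced by T.

5'-GAAAAAACTTCAATCGCGTCGGAAGCTTACGTTTTACGAGG-3'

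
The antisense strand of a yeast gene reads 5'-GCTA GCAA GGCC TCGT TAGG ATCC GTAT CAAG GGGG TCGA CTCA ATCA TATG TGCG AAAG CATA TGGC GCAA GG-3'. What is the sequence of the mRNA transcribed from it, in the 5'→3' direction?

5′-CCUUGCGCCAUAUGCUUUCGCACAUAUGAUUGAGUCGACCCCCUUGAUACGGAUCCUAACGAGGCCUUGCUAGC-3′

The mRNA has the sequence of the coding strand (reverse complement of the template) with T→U. Reverse complement of GCTAGCAAGGCCTCGTTAGGATCCGTATCAAGGGGGTCGACTCAATCATATGTGCGAAAGCATATGGCGCAAGG is CCTTGCGCCATATGCTTTCGCACATATGATTGAGTCGACCCCCTTGATACGGATCCTAACGAGGCCTTGCTAGC; then T→U.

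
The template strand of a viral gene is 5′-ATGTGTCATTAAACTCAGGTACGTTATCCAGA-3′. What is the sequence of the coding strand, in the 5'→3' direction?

The coding strand is complementary and antiparallel to the template: take the complement (A↔T, G↔C) and reverse.

5'-TCTGGATAACGTACCTGAGTTTAATGACACAT-3'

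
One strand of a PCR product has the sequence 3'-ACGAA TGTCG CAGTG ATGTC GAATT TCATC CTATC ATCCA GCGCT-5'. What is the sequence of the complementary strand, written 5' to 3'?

The strand is given 3'→5', so its complement runs 5'→3' in the same left-to-right order: pair each base A↔T, G↔C.

5'-TGCTTACAGCGTCACTACAGCTTAAAGTAGGATAGTAGGTCGCGA-3'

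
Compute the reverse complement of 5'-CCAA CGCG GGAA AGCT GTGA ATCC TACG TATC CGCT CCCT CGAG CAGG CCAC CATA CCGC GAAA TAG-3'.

5'-CTATTTCGCGGTATGGTGGCCTGCTCGAGGGAGCGGATACGTAGGATTCACAGCTTTCCCGCGTTGG-3'

Complement each base (A↔T, G↔C): GGTTGCGCCCTTTCGACACTTAGGATGCATAGGCGAGGGAGCTCGTCCGGTGGTATGGCGCTTTATC. Then reverse.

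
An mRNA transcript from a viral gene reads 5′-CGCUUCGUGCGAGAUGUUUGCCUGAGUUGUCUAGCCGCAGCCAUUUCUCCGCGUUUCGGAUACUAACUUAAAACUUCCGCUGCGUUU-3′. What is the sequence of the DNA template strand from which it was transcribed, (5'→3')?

5'-AAACGCAGCGGAAGTTTTAAGTTAGTATCCGAAACGCGGAGAAATGGCTGCGGCTAGACAACTCAGGCAAACATCTCGCACGAAGCG-3'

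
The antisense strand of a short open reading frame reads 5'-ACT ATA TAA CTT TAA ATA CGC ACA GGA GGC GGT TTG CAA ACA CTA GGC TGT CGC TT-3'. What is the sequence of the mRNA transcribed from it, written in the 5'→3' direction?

5'-AAGCGACAGCCUAGUGUUUGCAAACCGCCUCCUGUGCGUAUUUAAAGUUAUAUAGU-3'

The mRNA has the sequence of the coding strand (reverse complement of the template) with T→U. Reverse complement of ACTATATAACTTTAAATACGCACAGGAGGCGGTTTGCAAACACTAGGCTGTCGCTT is AAGCGACAGCCTAGTGTTTGCAAACCGCCTCCTGTGCGTATTTAAAGTTATATAGT; then T→U.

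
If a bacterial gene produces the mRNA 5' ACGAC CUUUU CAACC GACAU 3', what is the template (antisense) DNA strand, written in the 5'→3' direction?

Replace U with T to get the coding DNA strand: ACGACCTTTTCAACCGACAT. The template strand is its reverse complement (complement TGCTGGAAAAGTTGGCTGTA, then reverse).

5'-ATGTCGGTTGAAAAGGTCGT-3'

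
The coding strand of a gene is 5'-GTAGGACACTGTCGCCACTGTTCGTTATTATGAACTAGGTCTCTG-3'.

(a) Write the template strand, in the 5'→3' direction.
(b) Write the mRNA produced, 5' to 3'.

(a) 5′-CAGAGACCTAGTTCATAATAACGAACAGTGGCGACAGTGTCCTAC-3′
(b) 5′-GUAGGACACUGUCGCCACUGUUCGUUAUUAUGAACUAGGUCUCUG-3′

(a) The template strand is the reverse complement of the coding strand: complement CATCCTGTGACAGCGGTGACAAGCAATAATACTTGATCCAGAGAC, then reverse.
(b) mRNA matches the coding strand with T→U.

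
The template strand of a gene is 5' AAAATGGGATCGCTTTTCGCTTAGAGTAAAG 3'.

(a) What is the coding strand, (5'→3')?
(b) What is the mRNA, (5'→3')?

(a) 5'-CTTTACTCTAAGCGAAAAGCGATCCCATTTT-3'
(b) 5'-CUUUACUCUAAGCGAAAAGCGAUCCCAUUUU-3'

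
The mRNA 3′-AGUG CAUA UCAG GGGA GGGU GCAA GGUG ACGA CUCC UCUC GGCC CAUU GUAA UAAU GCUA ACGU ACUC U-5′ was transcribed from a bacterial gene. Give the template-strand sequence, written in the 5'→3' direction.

Written 5'→3' the mRNA is UCUCAUGCAAUCGUAAUAAUGUUACCCGGCUCUCCUCAGCAGUGGAACGUGGGAGGGGACUAUACGUGA, so the coding DNA strand is TCTCATGCAATCGTAATAATGTTACCCGGCTCTCCTCAGCAGTGGAACGTGGGAGGGGACTATACGTGA. The template is its reverse complement.

5′-TCACGTATAGTCCCCTCCCACGTTCCACTGCTGAGGAGAGCCGGGTAACATTATTACGATTGCATGAGA-3′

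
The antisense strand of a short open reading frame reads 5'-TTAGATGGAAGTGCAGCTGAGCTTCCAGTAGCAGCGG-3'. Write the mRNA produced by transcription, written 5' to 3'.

5'-CCGCUGCUACUGGAAGCUCAGCUGCACUUCCAUCUAA-3'

RNA polymerase reads the template 3'→5' and synthesizes mRNA 5'→3' by base-pairing (A→U, T→A, G↔C). The complement of the template is AATCTACCTTCACGTCGACTCGAAGGTCATCGTCGCC; antiparallel, so 5'→3' the coding strand is CCGCTGCTACTGGAAGCTCAGCTGCACTTCCATCTAA. Replace T with U for the mRNA.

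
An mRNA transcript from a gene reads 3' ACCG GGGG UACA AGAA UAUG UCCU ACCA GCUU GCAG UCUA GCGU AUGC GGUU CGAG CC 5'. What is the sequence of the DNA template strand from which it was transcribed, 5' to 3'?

5′-TGGCCCCCATGTTCTTATACAGGATGGTCGAACGTCAGATCGCATACGCCAAGCTCGG-3′

Written 5'→3' the mRNA is CCGAGCUUGGCGUAUGCGAUCUGACGUUCGACCAUCCUGUAUAAGAACAUGGGGGCCA, so the coding DNA strand is CCGAGCTTGGCGTATGCGATCTGACGTTCGACCATCCTGTATAAGAACATGGGGGCCA. The template is its reverse complement.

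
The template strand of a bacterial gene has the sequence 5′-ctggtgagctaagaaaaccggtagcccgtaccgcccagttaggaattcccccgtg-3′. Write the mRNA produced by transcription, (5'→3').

The mRNA has the sequence of the coding strand (reverse complement of the template) with T→U. Reverse complement of CTGGTGAGCTAAGAAAACCGGTAGCCCGTACCGCCCAGTTAGGAATTCCCCCGTG is CACGGGGGAATTCCTAACTGGGCGGTACGGGCTACCGGTTTTCTTAGCTCACCAG; then T→U.

5'-CACGGGGGAAUUCCUAACUGGGCGGUACGGGCUACCGGUUUUCUUAGCUCACCAG-3'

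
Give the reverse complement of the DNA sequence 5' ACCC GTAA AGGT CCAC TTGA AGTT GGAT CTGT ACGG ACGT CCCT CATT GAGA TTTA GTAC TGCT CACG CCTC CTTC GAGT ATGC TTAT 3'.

Reading the sequence 3'→5' and pairing each base (A↔T, G↔C) gives the reverse complement directly.

5'-ATAAGCATACTCGAAGGAGGCGTGAGCAGTACTAAATCTCAATGAGGGACGTCCGTACAGATCCAACTTCAAGTGGACCTTTACGGGT-3'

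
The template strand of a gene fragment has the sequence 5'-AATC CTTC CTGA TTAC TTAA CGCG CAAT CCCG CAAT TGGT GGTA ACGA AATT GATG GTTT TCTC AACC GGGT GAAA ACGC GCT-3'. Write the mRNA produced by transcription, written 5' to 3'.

The mRNA has the sequence of the coding strand (reverse complement of the template) with T→U. Reverse complement of AATCCTTCCTGATTACTTAACGCGCAATCCCGCAATTGGTGGTAACGAAATTGATGGTTTTCTCAACCGGGTGAAAACGCGCT is AGCGCGTTTTCACCCGGTTGAGAAAACCATCAATTTCGTTACCACCAATTGCGGGATTGCGCGTTAAGTAATCAGGAAGGATT; then T→U.

5'-AGCGCGUUUUCACCCGGUUGAGAAAACCAUCAAUUUCGUUACCACCAAUUGCGGGAUUGCGCGUUAAGUAAUCAGGAAGGAUU-3'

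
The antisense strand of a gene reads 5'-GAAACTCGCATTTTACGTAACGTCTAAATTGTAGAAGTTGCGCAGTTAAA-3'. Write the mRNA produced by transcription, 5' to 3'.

RNA polymerase reads the template 3'→5' and synthesizes mRNA 5'→3' by base-pairing (A→U, T→A, G↔C). The complement of the template is CTTTGAGCGTAAAATGCATTGCAGATTTAACATCTTCAACGCGTCAATTT; antiparallel, so 5'→3' the coding strand is TTTAACTGCGCAACTTCTACAATTTAGACGTTACGTAAAATGCGAGTTTC. Replace T with U for the mRNA.

5'-UUUAACUGCGCAACUUCUACAAUUUAGACGUUACGUAAAAUGCGAGUUUC-3'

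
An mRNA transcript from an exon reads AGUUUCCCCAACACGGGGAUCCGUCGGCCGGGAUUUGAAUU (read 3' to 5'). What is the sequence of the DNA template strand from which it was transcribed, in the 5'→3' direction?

Written 5'→3' the mRNA is UUAAGUUUAGGGCCGGCUGCCUAGGGGCACAACCCCUUUGA, so the coding DNA strand is TTAAGTTTAGGGCCGGCTGCCTAGGGGCACAACCCCTTTGA. The template is its reverse complement.

5'-TCAAAGGGGTTGTGCCCCTAGGCAGCCGGCCCTAAACTTAA-3'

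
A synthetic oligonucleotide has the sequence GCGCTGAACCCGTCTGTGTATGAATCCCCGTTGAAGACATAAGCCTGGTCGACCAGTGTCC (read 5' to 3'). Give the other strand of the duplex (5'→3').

Pairing A↔T and G↔C gives CGCGACTTGGGCAGACACATACTTAGGGGCAACTTCTGTATTCGGACCAGCTGGTCACAGG, running 3'→5'. Reverse for the 5'→3' convention.

5'-GGACACTGGTCGACCAGGCTTATGTCTTCAACGGGGATTCATACACAGACGGGTTCAGCGC-3'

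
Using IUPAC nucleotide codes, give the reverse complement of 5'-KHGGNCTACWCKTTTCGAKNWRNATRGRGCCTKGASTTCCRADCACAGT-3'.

5'-ACTGTGHTYGGAASTCMAGGCYCYATNYWNMTCGAAAMGWGTAGNCCDM-3'

Standard pairs A↔T, G↔C; ambiguity codes pair R↔Y, K↔M, W↔W, S↔S, D↔H, N↔N. Complement (MDCCNGATGWGMAAAGCTMNWYNTAYCYCGGAMCTSAAGGYTHGTGTCA), then reverse for 5'→3'.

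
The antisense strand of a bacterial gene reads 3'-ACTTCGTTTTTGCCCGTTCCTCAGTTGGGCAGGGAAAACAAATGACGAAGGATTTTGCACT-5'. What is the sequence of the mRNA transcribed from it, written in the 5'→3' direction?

Reading the template 3'→5' as shown, RNA polymerase pairs each base (A→U, T→A, G↔C) to build mRNA 5'→3' directly.

5′-UGAAGCAAAAACGGGCAAGGAGUCAACCCGUCCCUUUUGUUUACUGCUUCCUAAAACGUGA-3′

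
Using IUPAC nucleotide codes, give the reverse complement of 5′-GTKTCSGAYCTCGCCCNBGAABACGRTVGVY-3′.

Standard pairs A↔T, G↔C; ambiguity codes pair R↔Y, K↔M, S↔S, B↔V, N↔N. Complement (CAMAGSCTRGAGCGGGNVCTTVTGCYABCBR), then reverse for 5'→3'.

5'-RBCBAYCGTVTTCVNGGGCGAGRTCSGAMAC-3'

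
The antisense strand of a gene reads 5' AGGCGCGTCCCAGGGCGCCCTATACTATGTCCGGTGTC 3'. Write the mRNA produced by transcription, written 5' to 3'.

5'-GACACCGGACAUAGUAUAGGGCGCCCUGGGACGCGCCU-3'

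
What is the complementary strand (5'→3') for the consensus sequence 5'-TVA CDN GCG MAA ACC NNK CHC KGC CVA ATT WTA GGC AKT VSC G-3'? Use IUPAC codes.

Standard pairs A↔T, G↔C; ambiguity codes pair M↔K, W↔W, S↔S, D↔H, V↔B, N↔N. Complement (ABTGHNCGCKTTTGGNNMGDGMCGGBTTAAWATCCGTMABSGC), then reverse for 5'→3'.

5'-CGSBAMTGCCTAWAATTBGGCMGDGMNNGGTTTKCGCNHGTBA-3'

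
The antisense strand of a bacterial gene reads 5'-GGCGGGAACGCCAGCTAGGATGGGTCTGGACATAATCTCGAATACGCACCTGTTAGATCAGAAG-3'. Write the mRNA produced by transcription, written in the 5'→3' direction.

RNA polymerase reads the template 3'→5' and synthesizes mRNA 5'→3' by base-pairing (A→U, T→A, G↔C). The complement of the template is CCGCCCTTGCGGTCGATCCTACCCAGACCTGTATTAGAGCTTATGCGTGGACAATCTAGTCTTC; antiparallel, so 5'→3' the coding strand is CTTCTGATCTAACAGGTGCGTATTCGAGATTATGTCCAGACCCATCCTAGCTGGCGTTCCCGCC. Replace T with U for the mRNA.

5'-CUUCUGAUCUAACAGGUGCGUAUUCGAGAUUAUGUCCAGACCCAUCCUAGCUGGCGUUCCCGCC-3'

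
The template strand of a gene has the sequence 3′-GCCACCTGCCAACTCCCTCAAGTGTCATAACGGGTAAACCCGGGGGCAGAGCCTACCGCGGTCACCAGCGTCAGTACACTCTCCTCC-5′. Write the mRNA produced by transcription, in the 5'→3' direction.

5'-CGGUGGACGGUUGAGGGAGUUCACAGUAUUGCCCAUUUGGGCCCCCGUCUCGGAUGGCGCCAGUGGUCGCAGUCAUGUGAGAGGAGG-3'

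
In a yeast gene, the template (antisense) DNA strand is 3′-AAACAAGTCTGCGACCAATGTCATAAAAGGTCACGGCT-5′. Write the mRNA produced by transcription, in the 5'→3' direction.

Reading the template 3'→5' as shown, RNA polymerase pairs each base (A→U, T→A, G↔C) to build mRNA 5'→3' directly.

5'-UUUGUUCAGACGCUGGUUACAGUAUUUUCCAGUGCCGA-3'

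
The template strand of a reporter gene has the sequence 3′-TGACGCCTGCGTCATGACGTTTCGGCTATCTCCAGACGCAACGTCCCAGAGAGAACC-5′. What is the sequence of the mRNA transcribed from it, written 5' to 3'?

5'-ACUGCGGACGCAGUACUGCAAAGCCGAUAGAGGUCUGCGUUGCAGGGUCUCUCUUGG-3'

Reading the template 3'→5' as shown, RNA polymerase pairs each base (A→U, T→A, G↔C) to build mRNA 5'→3' directly.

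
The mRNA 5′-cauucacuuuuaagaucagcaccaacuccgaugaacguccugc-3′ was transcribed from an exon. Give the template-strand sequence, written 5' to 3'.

Replace U with T to get the coding DNA strand: CATTCACTTTTAAGATCAGCACCAACTCCGATGAACGTCCTGC. The template strand is its reverse complement (complement GTAAGTGAAAATTCTAGTCGTGGTTGAGGCTACTTGCAGGACG, then reverse).

5′-GCAGGACGTTCATCGGAGTTGGTGCTGATCTTAAAAGTGAATG-3′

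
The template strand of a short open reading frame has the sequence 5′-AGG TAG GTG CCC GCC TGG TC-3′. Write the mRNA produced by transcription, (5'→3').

RNA polymerase reads the template 3'→5' and synthesizes mRNA 5'→3' by base-pairing (A→U, T→A, G↔C). The complement of the template is TCCATCCACGGGCGGACCAG; antiparallel, so 5'→3' the coding strand is GACCAGGCGGGCACCTACCT. Replace T with U for the mRNA.

5′-GACCAGGCGGGCACCUACCU-3′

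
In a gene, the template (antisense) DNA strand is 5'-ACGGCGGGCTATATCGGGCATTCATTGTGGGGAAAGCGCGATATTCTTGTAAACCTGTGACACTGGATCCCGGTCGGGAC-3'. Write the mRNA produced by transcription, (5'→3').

5'-GUCCCGACCGGGAUCCAGUGUCACAGGUUUACAAGAAUAUCGCGCUUUCCCCACAAUGAAUGCCCGAUAUAGCCCGCCGU-3'

The mRNA has the sequence of the coding strand (reverse complement of the template) with T→U. Reverse complement of ACGGCGGGCTATATCGGGCATTCATTGTGGGGAAAGCGCGATATTCTTGTAAACCTGTGACACTGGATCCCGGTCGGGAC is GTCCCGACCGGGATCCAGTGTCACAGGTTTACAAGAATATCGCGCTTTCCCCACAATGAATGCCCGATATAGCCCGCCGT; then T→U.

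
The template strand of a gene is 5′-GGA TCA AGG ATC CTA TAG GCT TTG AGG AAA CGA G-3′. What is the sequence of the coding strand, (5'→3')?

The coding strand is complementary and antiparallel to the template: take the complement (A↔T, G↔C) and reverse.

5'-CTCGTTTCCTCAAAGCCTATAGGATCCTTGATCC-3'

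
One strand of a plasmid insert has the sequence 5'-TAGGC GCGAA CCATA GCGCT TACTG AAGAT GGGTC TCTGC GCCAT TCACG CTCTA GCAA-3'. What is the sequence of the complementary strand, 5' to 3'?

The complement of TAGGCGCGAACCATAGCGCTTACTGAAGATGGGTCTCTGCGCCATTCACGCTCTAGCAA is ATCCGCGCTTGGTATCGCGAATGACTTCTACCCAGAGACGCGGTAAGTGCGAGATCGTT (A↔T, G↔C). DNA strands are antiparallel, so the complementary strand runs 3'→5'; reversing gives the 5'→3' form.

5′-TTGCTAGAGCGTGAATGGCGCAGAGACCCATCTTCAGTAAGCGCTATGGTTCGCGCCTA-3′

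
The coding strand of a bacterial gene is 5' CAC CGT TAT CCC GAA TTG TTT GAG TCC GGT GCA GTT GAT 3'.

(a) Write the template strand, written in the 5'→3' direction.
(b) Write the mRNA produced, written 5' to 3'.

(a) 5'-ATCAACTGCACCGGACTCAAACAATTCGGGATAACGGTG-3'
(b) 5'-CACCGUUAUCCCGAAUUGUUUGAGUCCGGUGCAGUUGAU-3'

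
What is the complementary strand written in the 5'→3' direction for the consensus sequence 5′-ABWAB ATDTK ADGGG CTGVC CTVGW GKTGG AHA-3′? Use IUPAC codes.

Standard pairs A↔T, G↔C; ambiguity codes pair K↔M, W↔W, B↔V, D↔H. Complement (TVWTVTAHAMTHCCCGACBGGABCWCMACCTDT), then reverse for 5'→3'.

5'-TDTCCAMCWCBAGGBCAGCCCHTMAHATVTWVT-3'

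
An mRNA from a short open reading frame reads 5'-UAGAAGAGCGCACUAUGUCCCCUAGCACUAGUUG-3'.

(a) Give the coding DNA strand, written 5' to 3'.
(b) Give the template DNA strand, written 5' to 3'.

(a) 5'-TAGAAGAGCGCACTATGTCCCCTAGCACTAGTTG-3'
(b) 5'-CAACTAGTGCTAGGGGACATAGTGCGCTCTTCTA-3'

(a) The coding strand matches the mRNA with U→T.
(b) The template strand is the reverse complement of the coding strand.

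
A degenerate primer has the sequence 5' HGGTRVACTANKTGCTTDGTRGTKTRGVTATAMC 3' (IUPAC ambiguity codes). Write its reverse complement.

5'-GKTATABCYAMACYACHAAGCAMNTAGTBYACCD-3'

Standard pairs A↔T, G↔C; ambiguity codes pair R↔Y, M↔K, D↔H, V↔B, N↔N. Complement (DCCAYBTGATNMACGAAHCAYCAMAYCBATATKG), then reverse for 5'→3'.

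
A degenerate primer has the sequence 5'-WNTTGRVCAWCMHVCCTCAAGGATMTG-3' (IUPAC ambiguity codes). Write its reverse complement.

5'-CAKATCCTTGAGGBDKGWTGBYCAANW-3'

Standard pairs A↔T, G↔C; ambiguity codes pair R↔Y, M↔K, W↔W, H↔D, V↔B, N↔N. Complement (WNAACYBGTWGKDBGGAGTTCCTAKAC), then reverse for 5'→3'.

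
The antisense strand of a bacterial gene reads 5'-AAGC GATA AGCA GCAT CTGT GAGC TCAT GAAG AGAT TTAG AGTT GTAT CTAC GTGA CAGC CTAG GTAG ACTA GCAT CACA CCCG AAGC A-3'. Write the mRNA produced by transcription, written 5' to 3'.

5'-UGCUUCGGGUGUGAUGCUAGUCUACCUAGGCUGUCACGUAGAUACAACUCUAAAUCUCUUCAUGAGCUCACAGAUGCUGCUUAUCGCUU-3'

RNA polymerase reads the template 3'→5' and synthesizes mRNA 5'→3' by base-pairing (A→U, T→A, G↔C). The complement of the template is TTCGCTATTCGTCGTAGACACTCGAGTACTTCTCTAAATCTCAACATAGATGCACTGTCGGATCCATCTGATCGTAGTGTGGGCTTCGT; antiparallel, so 5'→3' the coding strand is TGCTTCGGGTGTGATGCTAGTCTACCTAGGCTGTCACGTAGATACAACTCTAAATCTCTTCATGAGCTCACAGATGCTGCTTATCGCTT. Replace T with U for the mRNA.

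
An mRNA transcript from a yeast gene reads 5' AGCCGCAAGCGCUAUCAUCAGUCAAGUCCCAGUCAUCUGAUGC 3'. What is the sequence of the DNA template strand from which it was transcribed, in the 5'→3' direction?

Replace U with T to get the coding DNA strand: AGCCGCAAGCGCTATCATCAGTCAAGTCCCAGTCATCTGATGC. The template strand is its reverse complement (complement TCGGCGTTCGCGATAGTAGTCAGTTCAGGGTCAGTAGACTACG, then reverse).

5'-GCATCAGATGACTGGGACTTGACTGATGATAGCGCTTGCGGCT-3'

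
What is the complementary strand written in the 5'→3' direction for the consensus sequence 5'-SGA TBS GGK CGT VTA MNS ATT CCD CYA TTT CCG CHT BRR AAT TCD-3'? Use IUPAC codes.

5'-HGAATTYYVADGCGGAAATRGHGGAATSNKTABACGMCCSVATCS-3'

Standard pairs A↔T, G↔C; ambiguity codes pair R↔Y, M↔K, S↔S, B↔V, D↔H, N↔N. Complement (SCTAVSCCMGCABATKNSTAAGGHGRTAAAGGCGDAVYYTTAAGH), then reverse for 5'→3'.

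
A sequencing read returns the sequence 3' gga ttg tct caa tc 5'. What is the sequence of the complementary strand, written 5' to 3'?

5'-CCTAACAGAGTTAG-3'

The strand is given 3'→5', so its complement runs 5'→3' in the same left-to-right order: pair each base A↔T, G↔C.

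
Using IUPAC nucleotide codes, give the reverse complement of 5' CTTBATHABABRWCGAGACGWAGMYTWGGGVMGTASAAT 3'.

5'-ATTSTACKBCCCWARKCTWCGTCTCGWYVTVTDATVAAG-3'

Standard pairs A↔T, G↔C; ambiguity codes pair R↔Y, M↔K, W↔W, S↔S, B↔V, H↔D. Complement (GAAVTADTVTVYWGCTCTGCWTCKRAWCCCBKCATSTTA), then reverse for 5'→3'.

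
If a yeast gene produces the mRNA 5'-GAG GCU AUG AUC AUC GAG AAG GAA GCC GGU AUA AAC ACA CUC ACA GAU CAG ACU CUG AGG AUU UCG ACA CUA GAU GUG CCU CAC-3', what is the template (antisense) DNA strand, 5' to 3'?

5'-GTGAGGCACATCTAGTGTCGAAATCCTCAGAGTCTGATCTGTGAGTGTGTTTATACCGGCTTCCTTCTCGATGATCATAGCCTC-3'

Replace U with T to get the coding DNA strand: GAGGCTATGATCATCGAGAAGGAAGCCGGTATAAACACACTCACAGATCAGACTCTGAGGATTTCGACACTAGATGTGCCTCAC. The template strand is its reverse complement (complement CTCCGATACTAGTAGCTCTTCCTTCGGCCATATTTGTGTGAGTGTCTAGTCTGAGACTCCTAAAGCTGTGATCTACACGGAGTG, then reverse).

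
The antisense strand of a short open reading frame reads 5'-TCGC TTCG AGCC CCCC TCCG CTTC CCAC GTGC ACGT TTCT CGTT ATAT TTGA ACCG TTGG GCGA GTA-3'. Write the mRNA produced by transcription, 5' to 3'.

5'-UACUCGCCCAACGGUUCAAAUAUAACGAGAAACGUGCACGUGGGAAGCGGAGGGGGGCUCGAAGCGA-3'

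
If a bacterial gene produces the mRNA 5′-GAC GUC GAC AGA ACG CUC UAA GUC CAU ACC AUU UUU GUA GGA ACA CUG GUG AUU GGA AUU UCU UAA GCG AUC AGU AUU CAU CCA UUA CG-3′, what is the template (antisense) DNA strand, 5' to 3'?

5'-CGTAATGGATGAATACTGATCGCTTAAGAAATTCCAATCACCAGTGTTCCTACAAAAATGGTATGGACTTAGAGCGTTCTGTCGACGTC-3'

Replace U with T to get the coding DNA strand: GACGTCGACAGAACGCTCTAAGTCCATACCATTTTTGTAGGAACACTGGTGATTGGAATTTCTTAAGCGATCAGTATTCATCCATTACG. The template strand is its reverse complement (complement CTGCAGCTGTCTTGCGAGATTCAGGTATGGTAAAAACATCCTTGTGACCACTAACCTTAAAGAATTCGCTAGTCATAAGTAGGTAATGC, then reverse).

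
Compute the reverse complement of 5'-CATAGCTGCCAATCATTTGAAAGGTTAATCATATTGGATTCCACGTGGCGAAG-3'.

5'-CTTCGCCACGTGGAATCCAATATGATTAACCTTTCAAATGATTGGCAGCTATG-3'

Reading the sequence 3'→5' and pairing each base (A↔T, G↔C) gives the reverse complement directly.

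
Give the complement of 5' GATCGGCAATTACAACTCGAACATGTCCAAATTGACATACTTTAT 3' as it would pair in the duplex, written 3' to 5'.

Base-pairing A↔T, G↔C gives the complement. The complementary strand is antiparallel, so paired with a 5'→3' strand it runs 3'→5'.

3'-CTAGCCGTTAATGTTGAGCTTGTACAGGTTTAACTGTATGAAATA-5'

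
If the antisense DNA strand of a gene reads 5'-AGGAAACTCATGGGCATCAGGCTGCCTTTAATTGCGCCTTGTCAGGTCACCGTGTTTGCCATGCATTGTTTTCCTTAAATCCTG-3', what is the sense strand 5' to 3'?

5'-CAGGATTTAAGGAAAACAATGCATGGCAAACACGGTGACCTGACAAGGCGCAATTAAAGGCAGCCTGATGCCCATGAGTTTCCT-3'

The coding strand is complementary and antiparallel to the template: take the complement (A↔T, G↔C) and reverse.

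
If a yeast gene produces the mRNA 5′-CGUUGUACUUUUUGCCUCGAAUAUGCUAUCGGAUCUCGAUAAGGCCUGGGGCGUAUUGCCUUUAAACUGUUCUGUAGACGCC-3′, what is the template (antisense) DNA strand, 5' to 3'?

5'-GGCGTCTACAGAACAGTTTAAAGGCAATACGCCCCAGGCCTTATCGAGATCCGATAGCATATTCGAGGCAAAAAGTACAACG-3'

Replace U with T to get the coding DNA strand: CGTTGTACTTTTTGCCTCGAATATGCTATCGGATCTCGATAAGGCCTGGGGCGTATTGCCTTTAAACTGTTCTGTAGACGCC. The template strand is its reverse complement (complement GCAACATGAAAAACGGAGCTTATACGATAGCCTAGAGCTATTCCGGACCCCGCATAACGGAAATTTGACAAGACATCTGCGG, then reverse).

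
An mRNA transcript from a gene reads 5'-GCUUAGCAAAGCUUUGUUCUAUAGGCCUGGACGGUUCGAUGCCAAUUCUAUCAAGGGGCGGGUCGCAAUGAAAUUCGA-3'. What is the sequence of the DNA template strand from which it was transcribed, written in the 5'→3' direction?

5'-TCGAATTTCATTGCGACCCGCCCCTTGATAGAATTGGCATCGAACCGTCCAGGCCTATAGAACAAAGCTTTGCTAAGC-3'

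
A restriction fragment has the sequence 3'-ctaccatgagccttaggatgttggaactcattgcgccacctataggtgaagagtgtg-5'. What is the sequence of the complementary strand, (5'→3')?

5'-GATGGTACTCGGAATCCTACAACCTTGAGTAACGCGGTGGATATCCACTTCTCACAC-3'

The strand is given 3'→5', so its complement runs 5'→3' in the same left-to-right order: pair each base A↔T, G↔C.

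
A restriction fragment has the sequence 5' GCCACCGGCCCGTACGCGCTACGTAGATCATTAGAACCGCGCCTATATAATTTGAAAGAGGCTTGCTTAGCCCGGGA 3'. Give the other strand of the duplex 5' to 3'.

The complement of GCCACCGGCCCGTACGCGCTACGTAGATCATTAGAACCGCGCCTATATAATTTGAAAGAGGCTTGCTTAGCCCGGGA is CGGTGGCCGGGCATGCGCGATGCATCTAGTAATCTTGGCGCGGATATATTAAACTTTCTCCGAACGAATCGGGCCCT (A↔T, G↔C). DNA strands are antiparallel, so the complementary strand runs 3'→5'; reversing gives the 5'→3' form.

5'-TCCCGGGCTAAGCAAGCCTCTTTCAAATTATATAGGCGCGGTTCTAATGATCTACGTAGCGCGTACGGGCCGGTGGC-3'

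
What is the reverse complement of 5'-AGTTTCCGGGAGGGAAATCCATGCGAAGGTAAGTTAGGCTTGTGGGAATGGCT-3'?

5′-AGCCATTCCCACAAGCCTAACTTACCTTCGCATGGATTTCCCTCCCGGAAACT-3′

Reading the sequence 3'→5' and pairing each base (A↔T, G↔C) gives the reverse complement directly.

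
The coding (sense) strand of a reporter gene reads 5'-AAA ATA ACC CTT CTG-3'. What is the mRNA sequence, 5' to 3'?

The mRNA is synthesized from the template strand, so it matches the coding strand with T replaced by U.

5'-AAAAUAACCCUUCUG-3'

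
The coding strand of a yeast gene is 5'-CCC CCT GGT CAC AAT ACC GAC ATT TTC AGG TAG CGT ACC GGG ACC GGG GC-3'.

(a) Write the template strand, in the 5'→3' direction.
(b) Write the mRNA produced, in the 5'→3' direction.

(a) 5'-GCCCCGGTCCCGGTACGCTACCTGAAAATGTCGGTATTGTGACCAGGGGG-3'
(b) 5'-CCCCCUGGUCACAAUACCGACAUUUUCAGGUAGCGUACCGGGACCGGGGC-3'

(a) The template strand is the reverse complement of the coding strand: complement GGGGGACCAGTGTTATGGCTGTAAAAGTCCATCGCATGGCCCTGGCCCCG, then reverse.
(b) mRNA matches the coding strand with T→U.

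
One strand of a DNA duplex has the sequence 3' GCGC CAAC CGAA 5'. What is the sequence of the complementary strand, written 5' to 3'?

5'-CGCGGTTGGCTT-3'

The strand is given 3'→5', so its complement runs 5'→3' in the same left-to-right order: pair each base A↔T, G↔C.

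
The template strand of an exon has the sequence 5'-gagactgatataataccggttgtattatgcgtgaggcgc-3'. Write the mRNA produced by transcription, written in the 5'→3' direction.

5′-GCGCCUCACGCAUAAUACAACCGGUAUUAUAUCAGUCUC-3′

The mRNA has the sequence of the coding strand (reverse complement of the template) with T→U. Reverse complement of GAGACTGATATAATACCGGTTGTATTATGCGTGAGGCGC is GCGCCTCACGCATAATACAACCGGTATTATATCAGTCTC; then T→U.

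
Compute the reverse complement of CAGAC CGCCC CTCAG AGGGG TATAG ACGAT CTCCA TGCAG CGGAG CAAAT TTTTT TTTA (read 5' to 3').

5'-TAAAAAAAAATTTGCTCCGCTGCATGGAGATCGTCTATACCCCTCTGAGGGGCGGTCTG-3'

Complement each base (A↔T, G↔C): GTCTGGCGGGGAGTCTCCCCATATCTGCTAGAGGTACGTCGCCTCGTTTAAAAAAAAAT. Then reverse.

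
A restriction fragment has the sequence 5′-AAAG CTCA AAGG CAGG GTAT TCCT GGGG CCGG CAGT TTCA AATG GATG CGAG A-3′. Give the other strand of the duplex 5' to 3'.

5'-TCTCGCATCCATTTGAAACTGCCGGCCCCAGGAATACCCTGCCTTTGAGCTTT-3'

The complement of AAAGCTCAAAGGCAGGGTATTCCTGGGGCCGGCAGTTTCAAATGGATGCGAGA is TTTCGAGTTTCCGTCCCATAAGGACCCCGGCCGTCAAAGTTTACCTACGCTCT (A↔T, G↔C). DNA strands are antiparallel, so the complementary strand runs 3'→5'; reversing gives the 5'→3' form.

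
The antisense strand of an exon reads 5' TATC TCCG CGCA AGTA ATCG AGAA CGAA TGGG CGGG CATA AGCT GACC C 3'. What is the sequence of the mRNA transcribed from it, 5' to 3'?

5′-GGGUCAGCUUAUGCCCGCCCAUUCGUUCUCGAUUACUUGCGCGGAGAUA-3′

The mRNA has the sequence of the coding strand (reverse complement of the template) with T→U. Reverse complement of TATCTCCGCGCAAGTAATCGAGAACGAATGGGCGGGCATAAGCTGACCC is GGGTCAGCTTATGCCCGCCCATTCGTTCTCGATTACTTGCGCGGAGATA; then T→U.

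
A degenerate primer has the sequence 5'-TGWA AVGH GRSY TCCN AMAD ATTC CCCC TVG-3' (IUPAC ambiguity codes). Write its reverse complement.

5'-CBAGGGGGAATHTKTNGGARSYCDCBTTWCA-3'

Standard pairs A↔T, G↔C; ambiguity codes pair R↔Y, M↔K, W↔W, S↔S, D↔H, V↔B, N↔N. Complement (ACWTTBCDCYSRAGGNTKTHTAAGGGGGABC), then reverse for 5'→3'.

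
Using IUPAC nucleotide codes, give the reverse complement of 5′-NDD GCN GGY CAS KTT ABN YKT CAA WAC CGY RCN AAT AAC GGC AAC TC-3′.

5'-GAGTTGCCGTTATTNGYRCGGTWTTGAMRNVTAAMSTGRCCNGCHHN-3'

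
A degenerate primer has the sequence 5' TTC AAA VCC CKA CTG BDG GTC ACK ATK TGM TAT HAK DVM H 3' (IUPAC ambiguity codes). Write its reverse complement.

5'-DKBHMTDATAKCAMATMGTGACCHVCAGTMGGGBTTTGAA-3'

Standard pairs A↔T, G↔C; ambiguity codes pair M↔K, B↔V, D↔H. Complement (AAGTTTBGGGMTGACVHCCAGTGMTAMACKATADTMHBKD), then reverse for 5'→3'.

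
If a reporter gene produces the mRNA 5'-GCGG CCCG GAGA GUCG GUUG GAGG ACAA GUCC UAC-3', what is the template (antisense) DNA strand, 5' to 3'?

Replace U with T to get the coding DNA strand: GCGGCCCGGAGAGTCGGTTGGAGGACAAGTCCTAC. The template strand is its reverse complement (complement CGCCGGGCCTCTCAGCCAACCTCCTGTTCAGGATG, then reverse).

5'-GTAGGACTTGTCCTCCAACCGACTCTCCGGGCCGC-3'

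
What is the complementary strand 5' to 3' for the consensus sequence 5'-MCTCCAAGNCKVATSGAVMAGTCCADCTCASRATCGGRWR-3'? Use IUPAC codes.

Standard pairs A↔T, G↔C; ambiguity codes pair R↔Y, M↔K, W↔W, S↔S, D↔H, V↔B, N↔N. Complement (KGAGGTTCNGMBTASCTBKTCAGGTHGAGTSYTAGCCYWY), then reverse for 5'→3'.

5'-YWYCCGATYSTGAGHTGGACTKBTCSATBMGNCTTGGAGK-3'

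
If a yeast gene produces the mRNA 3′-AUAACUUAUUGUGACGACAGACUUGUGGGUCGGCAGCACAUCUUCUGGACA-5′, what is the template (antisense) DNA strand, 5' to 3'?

Written 5'→3' the mRNA is ACAGGUCUUCUACACGACGGCUGGGUGUUCAGACAGCAGUGUUAUUCAAUA, so the coding DNA strand is ACAGGTCTTCTACACGACGGCTGGGTGTTCAGACAGCAGTGTTATTCAATA. The template is its reverse complement.

5'-TATTGAATAACACTGCTGTCTGAACACCCAGCCGTCGTGTAGAAGACCTGT-3'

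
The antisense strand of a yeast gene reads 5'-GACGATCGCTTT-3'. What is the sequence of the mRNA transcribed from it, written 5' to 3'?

5'-AAAGCGAUCGUC-3'

RNA polymerase reads the template 3'→5' and synthesizes mRNA 5'→3' by base-pairing (A→U, T→A, G↔C). The complement of the template is CTGCTAGCGAAA; antiparallel, so 5'→3' the coding strand is AAAGCGATCGTC. Replace T with U for the mRNA.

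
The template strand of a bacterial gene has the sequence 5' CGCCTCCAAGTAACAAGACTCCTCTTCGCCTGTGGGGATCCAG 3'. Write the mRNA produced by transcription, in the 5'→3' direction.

5'-CUGGAUCCCCACAGGCGAAGAGGAGUCUUGUUACUUGGAGGCG-3'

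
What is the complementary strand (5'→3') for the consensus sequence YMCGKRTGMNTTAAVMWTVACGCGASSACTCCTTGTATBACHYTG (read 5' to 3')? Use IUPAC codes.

Standard pairs A↔T, G↔C; ambiguity codes pair R↔Y, M↔K, W↔W, S↔S, B↔V, H↔D, N↔N. Complement (RKGCMYACKNAATTBKWABTGCGCTSSTGAGGAACATAVTGDRAC), then reverse for 5'→3'.

5'-CARDGTVATACAAGGAGTSSTCGCGTBAWKBTTAANKCAYMCGKR-3'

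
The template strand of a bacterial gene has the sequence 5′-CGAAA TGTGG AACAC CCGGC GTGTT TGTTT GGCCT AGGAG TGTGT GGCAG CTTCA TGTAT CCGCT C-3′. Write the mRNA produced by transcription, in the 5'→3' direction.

5'-GAGCGGAUACAUGAAGCUGCCACACACUCCUAGGCCAAACAAACACGCCGGGUGUUCCACAUUUCG-3'

The mRNA has the sequence of the coding strand (reverse complement of the template) with T→U. Reverse complement of CGAAATGTGGAACACCCGGCGTGTTTGTTTGGCCTAGGAGTGTGTGGCAGCTTCATGTATCCGCTC is GAGCGGATACATGAAGCTGCCACACACTCCTAGGCCAAACAAACACGCCGGGTGTTCCACATTTCG; then T→U.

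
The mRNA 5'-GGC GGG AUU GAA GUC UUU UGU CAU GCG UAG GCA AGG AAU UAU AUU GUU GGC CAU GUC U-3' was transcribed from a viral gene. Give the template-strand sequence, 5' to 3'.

Replace U with T to get the coding DNA strand: GGCGGGATTGAAGTCTTTTGTCATGCGTAGGCAAGGAATTATATTGTTGGCCATGTCT. The template strand is its reverse complement (complement CCGCCCTAACTTCAGAAAACAGTACGCATCCGTTCCTTAATATAACAACCGGTACAGA, then reverse).

5'-AGACATGGCCAACAATATAATTCCTTGCCTACGCATGACAAAAGACTTCAATCCCGCC-3'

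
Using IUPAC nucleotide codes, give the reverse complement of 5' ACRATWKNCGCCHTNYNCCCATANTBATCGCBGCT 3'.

5'-AGCVGCGATVANTATGGGNRNADGGCGNMWATYGT-3'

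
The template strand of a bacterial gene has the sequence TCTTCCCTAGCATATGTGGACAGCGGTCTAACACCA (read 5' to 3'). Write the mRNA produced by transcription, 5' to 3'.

The mRNA has the sequence of the coding strand (reverse complement of the template) with T→U. Reverse complement of TCTTCCCTAGCATATGTGGACAGCGGTCTAACACCA is TGGTGTTAGACCGCTGTCCACATATGCTAGGGAAGA; then T→U.

5'-UGGUGUUAGACCGCUGUCCACAUAUGCUAGGGAAGA-3'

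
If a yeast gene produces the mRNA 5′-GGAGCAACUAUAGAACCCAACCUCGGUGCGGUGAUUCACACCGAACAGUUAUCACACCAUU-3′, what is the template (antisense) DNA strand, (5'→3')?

5'-AATGGTGTGATAACTGTTCGGTGTGAATCACCGCACCGAGGTTGGGTTCTATAGTTGCTCC-3'

Replace U with T to get the coding DNA strand: GGAGCAACTATAGAACCCAACCTCGGTGCGGTGATTCACACCGAACAGTTATCACACCATT. The template strand is its reverse complement (complement CCTCGTTGATATCTTGGGTTGGAGCCACGCCACTAAGTGTGGCTTGTCAATAGTGTGGTAA, then reverse).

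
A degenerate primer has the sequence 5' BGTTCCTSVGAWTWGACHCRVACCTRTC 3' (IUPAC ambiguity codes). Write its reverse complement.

5'-GAYAGGTBYGDGTCWAWTCBSAGGAACV-3'

Standard pairs A↔T, G↔C; ambiguity codes pair R↔Y, W↔W, S↔S, B↔V, H↔D. Complement (VCAAGGASBCTWAWCTGDGYBTGGAYAG), then reverse for 5'→3'.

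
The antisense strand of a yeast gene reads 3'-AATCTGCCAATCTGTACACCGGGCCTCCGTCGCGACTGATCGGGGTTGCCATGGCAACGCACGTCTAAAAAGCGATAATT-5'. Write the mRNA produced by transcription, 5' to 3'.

Reading the template 3'→5' as shown, RNA polymerase pairs each base (A→U, T→A, G↔C) to build mRNA 5'→3' directly.

5'-UUAGACGGUUAGACAUGUGGCCCGGAGGCAGCGCUGACUAGCCCCAACGGUACCGUUGCGUGCAGAUUUUUCGCUAUUAA-3'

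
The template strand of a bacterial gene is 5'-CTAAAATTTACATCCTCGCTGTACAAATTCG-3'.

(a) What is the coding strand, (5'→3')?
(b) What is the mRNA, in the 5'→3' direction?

(a) The coding strand is the reverse complement of the template: complement GATTTTAAATGTAGGAGCGACATGTTTAAGC, then reverse.
(b) mRNA has the coding-strand sequence with T→U.

(a) 5'-CGAATTTGTACAGCGAGGATGTAAATTTTAG-3'
(b) 5'-CGAAUUUGUACAGCGAGGAUGUAAAUUUUAG-3'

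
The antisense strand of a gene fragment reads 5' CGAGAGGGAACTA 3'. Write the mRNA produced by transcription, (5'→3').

5′-UAGUUCCCUCUCG-3′

The mRNA has the sequence of the coding strand (reverse complement of the template) with T→U. Reverse complement of CGAGAGGGAACTA is TAGTTCCCTCTCG; then T→U.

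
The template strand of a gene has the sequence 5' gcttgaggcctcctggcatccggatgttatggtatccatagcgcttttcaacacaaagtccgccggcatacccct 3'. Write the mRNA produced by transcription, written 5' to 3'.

5'-AGGGGUAUGCCGGCGGACUUUGUGUUGAAAAGCGCUAUGGAUACCAUAACAUCCGGAUGCCAGGAGGCCUCAAGC-3'

The mRNA has the sequence of the coding strand (reverse complement of the template) with T→U. Reverse complement of GCTTGAGGCCTCCTGGCATCCGGATGTTATGGTATCCATAGCGCTTTTCAACACAAAGTCCGCCGGCATACCCCT is AGGGGTATGCCGGCGGACTTTGTGTTGAAAAGCGCTATGGATACCATAACATCCGGATGCCAGGAGGCCTCAAGC; then T→U.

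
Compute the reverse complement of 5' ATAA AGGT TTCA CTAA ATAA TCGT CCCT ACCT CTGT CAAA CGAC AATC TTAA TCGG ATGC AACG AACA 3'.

5'-TGTTCGTTGCATCCGATTAAGATTGTCGTTTGACAGAGGTAGGGACGATTATTTAGTGAAACCTTTAT-3'

Complement each base (A↔T, G↔C): TATTTCCAAAGTGATTTATTAGCAGGGATGGAGACAGTTTGCTGTTAGAATTAGCCTACGTTGCTTGT. Then reverse.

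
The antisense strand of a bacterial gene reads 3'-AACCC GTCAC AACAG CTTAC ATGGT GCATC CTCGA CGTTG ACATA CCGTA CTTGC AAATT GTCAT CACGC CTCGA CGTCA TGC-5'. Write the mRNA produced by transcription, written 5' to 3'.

5'-UUGGGCAGUGUUGUCGAAUGUACCACGUAGGAGCUGCAACUGUAUGGCAUGAACGUUUAACAGUAGUGCGGAGCUGCAGUACG-3'

Reading the template 3'→5' as shown, RNA polymerase pairs each base (A→U, T→A, G↔C) to build mRNA 5'→3' directly.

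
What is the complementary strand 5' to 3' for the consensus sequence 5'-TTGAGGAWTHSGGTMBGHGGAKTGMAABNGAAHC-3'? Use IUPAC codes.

5'-GDTTCNVTTKCAMTCCDCVKACCSDAWTCCTCAA-3'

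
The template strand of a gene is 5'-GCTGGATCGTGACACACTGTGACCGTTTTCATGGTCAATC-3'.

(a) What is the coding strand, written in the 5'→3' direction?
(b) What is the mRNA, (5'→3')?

(a) The coding strand is the reverse complement of the template: complement CGACCTAGCACTGTGTGACACTGGCAAAAGTACCAGTTAG, then reverse.
(b) mRNA has the coding-strand sequence with T→U.

(a) 5'-GATTGACCATGAAAACGGTCACAGTGTGTCACGATCCAGC-3'
(b) 5'-GAUUGACCAUGAAAACGGUCACAGUGUGUCACGAUCCAGC-3'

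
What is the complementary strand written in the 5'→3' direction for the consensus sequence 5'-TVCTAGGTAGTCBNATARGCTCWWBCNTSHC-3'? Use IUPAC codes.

Standard pairs A↔T, G↔C; ambiguity codes pair R↔Y, W↔W, S↔S, B↔V, H↔D, N↔N. Complement (ABGATCCATCAGVNTATYCGAGWWVGNASDG), then reverse for 5'→3'.

5'-GDSANGVWWGAGCYTATNVGACTACCTAGBA-3'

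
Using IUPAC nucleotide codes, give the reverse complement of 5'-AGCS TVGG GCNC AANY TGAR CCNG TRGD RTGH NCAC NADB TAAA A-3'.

5'-TTTTAVHTNGTGNDCAYHCYACNGGYTCARNTTGNGCCCBASGCT-3'

Standard pairs A↔T, G↔C; ambiguity codes pair R↔Y, S↔S, B↔V, D↔H, N↔N. Complement (TCGSABCCCGNGTTNRACTYGGNCAYCHYACDNGTGNTHVATTTT), then reverse for 5'→3'.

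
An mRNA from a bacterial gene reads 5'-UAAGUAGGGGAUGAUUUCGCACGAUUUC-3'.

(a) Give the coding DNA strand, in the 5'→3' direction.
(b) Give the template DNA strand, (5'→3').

(a) 5'-TAAGTAGGGGATGATTTCGCACGATTTC-3'
(b) 5'-GAAATCGTGCGAAATCATCCCCTACTTA-3'

(a) The coding strand matches the mRNA with U→T.
(b) The template strand is the reverse complement of the coding strand.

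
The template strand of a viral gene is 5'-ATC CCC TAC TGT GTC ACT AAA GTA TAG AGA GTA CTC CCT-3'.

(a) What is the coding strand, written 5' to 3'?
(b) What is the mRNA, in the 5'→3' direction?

(a) 5'-AGGGAGTACTCTCTATACTTTAGTGACACAGTAGGGGAT-3'
(b) 5′-AGGGAGUACUCUCUAUACUUUAGUGACACAGUAGGGGAU-3′

(a) The coding strand is the reverse complement of the template: complement TAGGGGATGACACAGTGATTTCATATCTCTCATGAGGGA, then reverse.
(b) mRNA has the coding-strand sequence with T→U.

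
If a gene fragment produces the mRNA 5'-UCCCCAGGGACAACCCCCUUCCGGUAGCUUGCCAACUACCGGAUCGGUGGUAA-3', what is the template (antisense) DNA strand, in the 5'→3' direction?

5'-TTACCACCGATCCGGTAGTTGGCAAGCTACCGGAAGGGGGTTGTCCCTGGGGA-3'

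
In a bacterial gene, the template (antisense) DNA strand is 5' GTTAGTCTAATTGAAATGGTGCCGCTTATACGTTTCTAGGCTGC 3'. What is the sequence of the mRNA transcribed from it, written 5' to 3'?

5'-GCAGCCUAGAAACGUAUAAGCGGCACCAUUUCAAUUAGACUAAC-3'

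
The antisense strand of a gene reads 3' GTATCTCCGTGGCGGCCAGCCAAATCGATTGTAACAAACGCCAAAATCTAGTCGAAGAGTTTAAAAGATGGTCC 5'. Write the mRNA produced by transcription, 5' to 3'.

Reading the template 3'→5' as shown, RNA polymerase pairs each base (A→U, T→A, G↔C) to build mRNA 5'→3' directly.

5′-CAUAGAGGCACCGCCGGUCGGUUUAGCUAACAUUGUUUGCGGUUUUAGAUCAGCUUCUCAAAUUUUCUACCAGG-3′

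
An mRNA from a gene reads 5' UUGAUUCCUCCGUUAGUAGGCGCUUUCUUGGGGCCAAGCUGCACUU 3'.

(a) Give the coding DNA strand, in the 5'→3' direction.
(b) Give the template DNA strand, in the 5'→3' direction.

(a) 5′-TTGATTCCTCCGTTAGTAGGCGCTTTCTTGGGGCCAAGCTGCACTT-3′
(b) 5'-AAGTGCAGCTTGGCCCCAAGAAAGCGCCTACTAACGGAGGAATCAA-3'

(a) The coding strand matches the mRNA with U→T.
(b) The template strand is the reverse complement of the coding strand.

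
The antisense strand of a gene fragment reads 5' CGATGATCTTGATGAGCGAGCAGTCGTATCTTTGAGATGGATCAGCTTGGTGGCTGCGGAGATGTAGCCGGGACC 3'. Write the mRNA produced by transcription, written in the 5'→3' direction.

The mRNA has the sequence of the coding strand (reverse complement of the template) with T→U. Reverse complement of CGATGATCTTGATGAGCGAGCAGTCGTATCTTTGAGATGGATCAGCTTGGTGGCTGCGGAGATGTAGCCGGGACC is GGTCCCGGCTACATCTCCGCAGCCACCAAGCTGATCCATCTCAAAGATACGACTGCTCGCTCATCAAGATCATCG; then T→U.

5'-GGUCCCGGCUACAUCUCCGCAGCCACCAAGCUGAUCCAUCUCAAAGAUACGACUGCUCGCUCAUCAAGAUCAUCG-3'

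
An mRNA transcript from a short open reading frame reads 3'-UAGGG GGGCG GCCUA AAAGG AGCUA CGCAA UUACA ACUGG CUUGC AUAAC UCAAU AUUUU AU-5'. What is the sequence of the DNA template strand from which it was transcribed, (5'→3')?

Written 5'→3' the mRNA is UAUUUUAUAACUCAAUACGUUCGGUCAACAUUAACGCAUCGAGGAAAAUCCGGCGGGGGGAU, so the coding DNA strand is TATTTTATAACTCAATACGTTCGGTCAACATTAACGCATCGAGGAAAATCCGGCGGGGGGAT. The template is its reverse complement.

5'-ATCCCCCCGCCGGATTTTCCTCGATGCGTTAATGTTGACCGAACGTATTGAGTTATAAAATA-3'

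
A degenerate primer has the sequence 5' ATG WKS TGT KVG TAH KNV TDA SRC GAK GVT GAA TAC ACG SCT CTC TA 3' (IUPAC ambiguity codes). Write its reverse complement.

5'-TAGAGAGSCGTGTATTCABCMTCGYSTHABNMDTACBMACASMWCAT-3'

Standard pairs A↔T, G↔C; ambiguity codes pair R↔Y, K↔M, W↔W, S↔S, D↔H, V↔B, N↔N. Complement (TACWMSACAMBCATDMNBAHTSYGCTMCBACTTATGTGCSGAGAGAT), then reverse for 5'→3'.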